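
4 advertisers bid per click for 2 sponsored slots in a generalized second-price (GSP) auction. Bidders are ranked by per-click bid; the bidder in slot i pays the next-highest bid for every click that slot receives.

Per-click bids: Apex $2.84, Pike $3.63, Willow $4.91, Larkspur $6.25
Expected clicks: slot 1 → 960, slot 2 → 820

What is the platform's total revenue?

Total revenue: $7690.20

Per-click bids in order: $6.25 (Larkspur) > $4.91 (Willow) > $3.63 (Pike) > …
Slot 1: Larkspur pays $4.91 × 960 = $4713.60
Slot 2: Willow pays $3.63 × 820 = $2976.60
Total = $7690.20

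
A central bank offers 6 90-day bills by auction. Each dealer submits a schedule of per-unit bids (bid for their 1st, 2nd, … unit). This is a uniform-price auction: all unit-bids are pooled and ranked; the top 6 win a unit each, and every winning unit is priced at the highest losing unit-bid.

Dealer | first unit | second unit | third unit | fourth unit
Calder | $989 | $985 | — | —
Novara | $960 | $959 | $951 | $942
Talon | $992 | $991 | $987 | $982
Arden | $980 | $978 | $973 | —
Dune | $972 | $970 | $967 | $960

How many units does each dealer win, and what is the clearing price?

Calder 2, Talon 4; clearing price $980

Merging the schedules and taking the best 6: 992 (Talon-1), 991 (Talon-2), 989 (Calder-1), 987 (Talon-3), 985 (Calder-2), 982 (Talon-4)
The (k+1)-th unit-bid is $980.
Allocation: Calder 2, Talon 4.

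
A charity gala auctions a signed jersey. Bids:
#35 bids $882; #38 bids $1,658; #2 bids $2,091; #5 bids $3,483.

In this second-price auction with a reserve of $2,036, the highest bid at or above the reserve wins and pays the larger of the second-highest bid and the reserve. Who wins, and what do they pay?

Sorting bids: 3,483 (#5) > 2,091 (#2) > 1,658 (#38) > 882 (#35)
#5 has the top bid at or above the reserve ($3,483).
Second-highest bid $2,091 exceeds the reserve $2,036 → payment $2,091.

#5 pays $2,091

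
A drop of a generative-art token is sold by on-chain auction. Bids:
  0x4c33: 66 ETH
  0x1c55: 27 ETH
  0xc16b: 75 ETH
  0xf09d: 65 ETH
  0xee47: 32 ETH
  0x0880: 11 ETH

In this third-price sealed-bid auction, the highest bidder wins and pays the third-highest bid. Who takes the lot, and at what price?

Bids ranked: 75 (0xc16b) > 66 (0x4c33) > 65 (0xf09d) > 32 (0xee47) > 27 (0x1c55) > 11 (0x0880)
0xc16b is highest; pays the third-highest bid, 65 ETH.

0xc16b pays 65 ETH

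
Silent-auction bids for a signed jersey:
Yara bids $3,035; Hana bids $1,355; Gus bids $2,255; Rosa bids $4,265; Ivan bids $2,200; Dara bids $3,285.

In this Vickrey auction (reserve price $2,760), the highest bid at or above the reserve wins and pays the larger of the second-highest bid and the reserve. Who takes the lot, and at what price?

Rosa pays $3,285

Bids in order: 4,265 (Rosa) > 3,285 (Dara) > 3,035 (Yara) > 2,255 (Gus) > 2,200 (Ivan) > 1,355 (Hana)
Highest eligible bid: Rosa at $4,265.
Second-highest bid $3,285 exceeds the reserve $2,760 → payment $3,285.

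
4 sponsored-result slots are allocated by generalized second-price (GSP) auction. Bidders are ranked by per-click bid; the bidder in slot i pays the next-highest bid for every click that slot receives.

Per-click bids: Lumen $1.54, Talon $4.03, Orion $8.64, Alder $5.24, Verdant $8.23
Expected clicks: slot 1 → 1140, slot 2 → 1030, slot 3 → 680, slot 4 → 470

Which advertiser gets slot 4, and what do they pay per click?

Sorting advertisers: $8.64 (Orion) > $8.23 (Verdant) > $5.24 (Alder) > $4.03 (Talon) > $1.54 (Lumen)
Slot 4 goes to the fourth-ranked bidder, Talon, who pays the next bid down: $1.54/click.

Talon; $1.54 per click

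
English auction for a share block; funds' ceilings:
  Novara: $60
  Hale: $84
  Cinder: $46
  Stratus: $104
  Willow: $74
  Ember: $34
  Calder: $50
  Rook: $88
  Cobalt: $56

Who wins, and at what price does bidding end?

Limits in order: 104 (Stratus) > 88 (Rook) > 84 (Hale) > 74 (Willow) > 60 (Novara) > 56 (Cobalt) > …
Bidding ends when Rook exits at $88; Stratus takes it.

Stratus wins at $88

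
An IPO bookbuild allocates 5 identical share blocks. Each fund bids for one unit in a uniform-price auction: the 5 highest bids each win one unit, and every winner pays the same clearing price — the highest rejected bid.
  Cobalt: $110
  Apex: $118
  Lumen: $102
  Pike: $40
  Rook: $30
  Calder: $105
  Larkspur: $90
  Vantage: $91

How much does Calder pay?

Sorting: 118 (Apex), 110 (Cobalt), 105 (Calder), 102 (Lumen), 91 (Vantage), 90 (Larkspur), 40 (Pike), …
Top 5: Apex, Cobalt, Calder, Lumen, Vantage.
Highest unsuccessful bid: $90 → clearing price.
Calder wins → pays $90.

Calder pays $90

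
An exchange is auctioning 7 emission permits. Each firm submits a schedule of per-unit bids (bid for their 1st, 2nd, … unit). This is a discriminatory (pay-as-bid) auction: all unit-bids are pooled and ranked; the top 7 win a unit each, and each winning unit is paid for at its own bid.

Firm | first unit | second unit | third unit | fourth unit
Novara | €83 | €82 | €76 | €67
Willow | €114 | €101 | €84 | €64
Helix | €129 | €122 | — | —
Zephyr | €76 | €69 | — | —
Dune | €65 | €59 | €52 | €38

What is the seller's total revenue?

Total revenue: €715

Pooled unit-bids ranked (top 7): 129 (Helix-1), 122 (Helix-2), 114 (Willow-1), 101 (Willow-2), 84 (Willow-3), 83 (Novara-1), 82 (Novara-2)
Next rejected bid: €76 (not a price — pay-as-bid).
Each winning unit pays its own bid.
Revenue = 129 + 122 + 114 + 101 + 84 + 83 + 82 = €715.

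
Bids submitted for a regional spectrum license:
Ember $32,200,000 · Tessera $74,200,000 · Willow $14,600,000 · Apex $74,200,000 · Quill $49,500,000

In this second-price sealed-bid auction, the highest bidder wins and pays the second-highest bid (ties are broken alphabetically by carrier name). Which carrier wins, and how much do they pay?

Apex pays $74,200,000

Second-price sealed-bid auction: the highest bidder wins and pays the second-highest bid.
Bids ranked: 74,200,000 (Apex) > 74,200,000 (Tessera) > 49,500,000 (Quill) > 32,200,000 (Ember) > 14,600,000 (Willow)
Apex and Tessera tie at $74,200,000; tie-break gives it to Apex.
Apex wins with the highest bid; price is set by the runner-up at $74,200,000.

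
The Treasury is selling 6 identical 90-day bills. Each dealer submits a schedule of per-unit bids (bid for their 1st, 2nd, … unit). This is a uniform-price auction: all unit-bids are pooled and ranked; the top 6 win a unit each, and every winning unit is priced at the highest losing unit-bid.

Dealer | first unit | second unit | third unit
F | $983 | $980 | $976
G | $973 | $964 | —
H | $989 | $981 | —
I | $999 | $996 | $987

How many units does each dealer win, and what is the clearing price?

F 1, H 2, I 3; clearing price $980

Pooled unit-bids ranked (top 6): 999 (I-1), 996 (I-2), 989 (H-1), 987 (I-3), 983 (F-1), 981 (H-2)
First bid not allocated: $980.
Allocation: F 1, H 2, I 3.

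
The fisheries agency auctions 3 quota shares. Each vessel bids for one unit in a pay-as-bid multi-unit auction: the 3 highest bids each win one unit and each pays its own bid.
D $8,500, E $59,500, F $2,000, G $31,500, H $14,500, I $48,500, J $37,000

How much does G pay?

Ordering the bids: 59,500 (E), 48,500 (I), 37,000 (J), 31,500 (G), 14,500 (H), …
Winners (3 units): E, I, J.
G does not win → $0.

G pays $0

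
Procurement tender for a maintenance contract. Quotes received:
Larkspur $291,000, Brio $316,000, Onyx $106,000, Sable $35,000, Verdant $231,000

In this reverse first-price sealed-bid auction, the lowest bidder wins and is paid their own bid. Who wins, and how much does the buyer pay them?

Rule: the lowest bidder wins and is paid their own bid.
Bids in order: 35,000 (Sable) < 106,000 (Onyx) < 231,000 (Verdant) < 291,000 (Larkspur) < 316,000 (Brio)
Sable is lowest → is paid own bid, $35,000.

Sable is paid $35,000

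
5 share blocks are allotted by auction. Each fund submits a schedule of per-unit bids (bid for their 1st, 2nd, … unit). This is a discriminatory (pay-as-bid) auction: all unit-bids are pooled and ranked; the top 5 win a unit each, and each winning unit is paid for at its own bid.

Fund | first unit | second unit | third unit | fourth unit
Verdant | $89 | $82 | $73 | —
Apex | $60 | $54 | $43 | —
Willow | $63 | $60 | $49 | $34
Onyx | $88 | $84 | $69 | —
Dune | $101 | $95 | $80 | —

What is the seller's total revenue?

Total revenue: $457

Pooled unit-bids ranked (top 5): 101 (Dune-1), 95 (Dune-2), 89 (Verdant-1), 88 (Onyx-1), 84 (Onyx-2)
Next rejected bid: $82 (not a price — pay-as-bid).
Each winning unit pays its own bid.
Revenue = 101 + 95 + 89 + 88 + 84 = $457.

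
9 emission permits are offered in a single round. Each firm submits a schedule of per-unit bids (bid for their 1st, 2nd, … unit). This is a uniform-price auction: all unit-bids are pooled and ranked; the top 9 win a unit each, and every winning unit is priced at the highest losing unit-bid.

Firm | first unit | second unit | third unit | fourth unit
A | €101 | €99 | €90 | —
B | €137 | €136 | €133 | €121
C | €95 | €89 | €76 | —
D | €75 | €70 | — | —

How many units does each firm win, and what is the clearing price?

A 3, B 4, C 2; clearing price €76

Pooled unit-bids ranked (top 9): 137 (B-1), 136 (B-2), 133 (B-3), 121 (B-4), 101 (A-1), 99 (A-2), 95 (C-1), 90 (A-3), 89 (C-2)
Highest rejected unit-bid = €76.
Allocation: A 3, B 4, C 2.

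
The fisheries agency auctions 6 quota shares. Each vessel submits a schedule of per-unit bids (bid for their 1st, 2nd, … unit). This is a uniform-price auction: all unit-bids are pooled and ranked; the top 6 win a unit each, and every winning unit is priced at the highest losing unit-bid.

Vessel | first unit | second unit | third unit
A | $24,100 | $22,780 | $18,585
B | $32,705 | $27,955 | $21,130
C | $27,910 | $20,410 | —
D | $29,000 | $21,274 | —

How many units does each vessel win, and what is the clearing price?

Merging the schedules and taking the best 6: 32,705 (B-1), 29,000 (D-1), 27,955 (B-2), 27,910 (C-1), 24,100 (A-1), 22,780 (A-2)
The (k+1)-th unit-bid is $21,274.
Allocation: A 2, B 2, C 1, D 1.

A 2, B 2, C 1, D 1; clearing price $21,274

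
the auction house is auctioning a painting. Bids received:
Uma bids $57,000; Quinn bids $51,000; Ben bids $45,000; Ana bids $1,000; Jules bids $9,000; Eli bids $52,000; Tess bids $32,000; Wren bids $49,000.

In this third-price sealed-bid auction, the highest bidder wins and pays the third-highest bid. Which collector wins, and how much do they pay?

Bids ranked: 57,000 (Uma) > 52,000 (Eli) > 51,000 (Quinn) > 49,000 (Wren) > 45,000 (Ben) > 32,000 (Tess) > …
Uma wins; payment is bid #3 in the ranking = $51,000.

Uma pays $51,000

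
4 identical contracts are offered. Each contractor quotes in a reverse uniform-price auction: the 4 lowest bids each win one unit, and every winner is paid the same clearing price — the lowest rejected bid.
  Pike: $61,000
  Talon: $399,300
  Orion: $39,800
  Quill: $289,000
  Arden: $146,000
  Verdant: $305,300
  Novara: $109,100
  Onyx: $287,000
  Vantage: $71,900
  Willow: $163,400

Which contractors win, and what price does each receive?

Orion, Pike, Vantage, Novara; each is paid $146,000

Sorting: 39,800 (Orion), 61,000 (Pike), 71,900 (Vantage), 109,100 (Novara), 146,000 (Arden), 163,400 (Willow), …
The 4 lowest are Orion, Pike, Vantage, Novara.
Clearing price = lowest rejected bid = $146,000.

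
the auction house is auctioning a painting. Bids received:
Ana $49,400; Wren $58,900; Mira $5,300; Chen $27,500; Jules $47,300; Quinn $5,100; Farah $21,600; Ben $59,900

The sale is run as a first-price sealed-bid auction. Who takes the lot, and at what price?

Ben pays $59,900

Rule: the highest bidder wins and pays their own bid.
Sorting bids: 59,900 (Ben) > 58,900 (Wren) > 49,400 (Ana) > 47,300 (Jules) > 27,500 (Chen) > 21,600 (Farah) > …
Ben is highest → pays own bid, $59,900.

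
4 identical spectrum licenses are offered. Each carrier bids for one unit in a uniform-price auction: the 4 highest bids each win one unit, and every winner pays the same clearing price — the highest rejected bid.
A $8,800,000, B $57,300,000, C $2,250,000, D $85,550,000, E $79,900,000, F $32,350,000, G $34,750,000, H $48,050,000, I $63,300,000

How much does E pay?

Sorting: 85,550,000 (D), 79,900,000 (E), 63,300,000 (I), 57,300,000 (B), 48,050,000 (H), 34,750,000 (G), …
Top 4: D, E, I, B.
Clearing price = highest rejected bid = $48,050,000.
E wins → pays $48,050,000.

E pays $48,050,000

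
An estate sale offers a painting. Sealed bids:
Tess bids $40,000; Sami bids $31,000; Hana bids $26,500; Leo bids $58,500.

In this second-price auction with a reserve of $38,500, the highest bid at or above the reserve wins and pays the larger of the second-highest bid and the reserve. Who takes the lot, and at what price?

Leo pays $40,000

Rule: the highest bid at or above the reserve wins and pays the larger of the second-highest bid and the reserve.
Sorting bids: 58,500 (Leo) > 40,000 (Tess) > 31,000 (Sami) > 26,500 (Hana)
Highest eligible bid: Leo at $58,500.
max(second-highest $40,000, reserve $38,500) = $40,000; the reserve does not bind.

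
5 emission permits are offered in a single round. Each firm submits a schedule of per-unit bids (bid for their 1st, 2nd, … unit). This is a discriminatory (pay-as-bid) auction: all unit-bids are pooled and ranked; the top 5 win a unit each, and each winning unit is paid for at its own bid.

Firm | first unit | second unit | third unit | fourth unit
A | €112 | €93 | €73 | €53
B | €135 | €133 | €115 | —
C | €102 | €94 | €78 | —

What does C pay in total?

C pays €102

All unit-bids, highest first — top 5: 135 (B-1), 133 (B-2), 115 (B-3), 112 (A-1), 102 (C-1)
Next rejected bid: €94 (not a price — pay-as-bid).
C's winning unit-bids: 102 = €102.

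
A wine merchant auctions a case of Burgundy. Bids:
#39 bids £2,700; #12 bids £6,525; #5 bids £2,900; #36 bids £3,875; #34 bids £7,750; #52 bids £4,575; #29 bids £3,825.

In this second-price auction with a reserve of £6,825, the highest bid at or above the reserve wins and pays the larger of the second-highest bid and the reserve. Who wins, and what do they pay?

Rule: the highest bid at or above the reserve wins and pays the larger of the second-highest bid and the reserve.
Sorting bids: 7,750 (#34) > 6,525 (#12) > 4,575 (#52) > 3,875 (#36) > 3,825 (#29) > 2,900 (#5) > …
#34 has the top bid at or above the reserve (£7,750).
Second-highest bid £6,525 is below the reserve £6,825, so the reserve binds → payment £6,825.

#34 pays £6,825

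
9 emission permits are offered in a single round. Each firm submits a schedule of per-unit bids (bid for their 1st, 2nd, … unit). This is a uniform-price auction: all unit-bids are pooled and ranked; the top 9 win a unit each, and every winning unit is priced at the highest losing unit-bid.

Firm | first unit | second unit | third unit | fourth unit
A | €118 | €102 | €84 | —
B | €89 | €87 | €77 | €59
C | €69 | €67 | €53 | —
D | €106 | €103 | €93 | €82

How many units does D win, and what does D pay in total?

D: 4 units, pays €308

All unit-bids, highest first — top 9: 118 (A-1), 106 (D-1), 103 (D-2), 102 (A-2), 93 (D-3), 89 (B-1), 87 (B-2), 84 (A-3), 82 (D-4)
First bid not allocated: €77.
D wins 4 unit(s) at €77 each.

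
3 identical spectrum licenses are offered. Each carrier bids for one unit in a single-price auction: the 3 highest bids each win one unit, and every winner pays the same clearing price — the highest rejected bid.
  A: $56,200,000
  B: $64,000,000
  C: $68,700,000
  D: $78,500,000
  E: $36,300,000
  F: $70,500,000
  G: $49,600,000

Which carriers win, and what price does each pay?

Ordering the bids: 78,500,000 (D), 70,500,000 (F), 68,700,000 (C), 64,000,000 (B), 56,200,000 (A), …
Top 3: D, F, C.
Highest unsuccessful bid: $64,000,000 → clearing price.

D, F, C; each pays $64,000,000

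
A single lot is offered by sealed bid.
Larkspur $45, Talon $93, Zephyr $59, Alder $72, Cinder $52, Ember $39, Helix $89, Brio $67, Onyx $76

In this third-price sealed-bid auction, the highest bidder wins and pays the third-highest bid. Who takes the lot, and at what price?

Rule: the highest bidder wins and pays the third-highest bid.
Sorting bids: 93 (Talon) > 89 (Helix) > 76 (Onyx) > 72 (Alder) > 67 (Brio) > 59 (Zephyr) > …
Talon wins; payment is bid #3 in the ranking = $76.

Talon pays $76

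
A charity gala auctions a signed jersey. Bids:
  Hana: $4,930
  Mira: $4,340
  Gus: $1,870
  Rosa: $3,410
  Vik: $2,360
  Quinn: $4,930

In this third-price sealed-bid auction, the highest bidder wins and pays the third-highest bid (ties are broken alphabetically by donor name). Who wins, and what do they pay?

Third-price sealed-bid auction: the highest bidder wins and pays the third-highest bid.
Bids ranked: 4,930 (Hana) > 4,930 (Quinn) > 4,340 (Mira) > 3,410 (Rosa) > 2,360 (Vik) > 1,870 (Gus)
Tie at $4,930 → Hana wins by tie-break.
Hana is highest; pays the third-highest bid, $4,340.

Hana pays $4,340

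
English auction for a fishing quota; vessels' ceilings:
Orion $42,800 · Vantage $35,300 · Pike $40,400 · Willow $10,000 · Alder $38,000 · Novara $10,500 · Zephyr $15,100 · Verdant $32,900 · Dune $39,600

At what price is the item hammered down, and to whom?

Limits in order: 42,800 (Orion) > 40,400 (Pike) > 39,600 (Dune) > 38,000 (Alder) > 35,300 (Vantage) > 32,900 (Verdant) > …
Once the price passes $40,400, only Orion is left; the hammer falls at Pike's limit of $40,400.

Orion wins at $40,400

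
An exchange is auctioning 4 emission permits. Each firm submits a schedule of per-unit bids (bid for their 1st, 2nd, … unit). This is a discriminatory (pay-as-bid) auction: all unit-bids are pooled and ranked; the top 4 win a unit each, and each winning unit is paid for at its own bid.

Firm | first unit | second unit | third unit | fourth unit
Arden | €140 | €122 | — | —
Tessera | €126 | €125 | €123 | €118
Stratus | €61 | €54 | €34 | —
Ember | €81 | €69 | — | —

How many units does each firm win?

Arden 1, Tessera 3

All unit-bids, highest first — top 4: 140 (Arden-1), 126 (Tessera-1), 125 (Tessera-2), 123 (Tessera-3)
Next rejected bid: €122 (not a price — pay-as-bid).
Allocation: Arden 1, Tessera 3.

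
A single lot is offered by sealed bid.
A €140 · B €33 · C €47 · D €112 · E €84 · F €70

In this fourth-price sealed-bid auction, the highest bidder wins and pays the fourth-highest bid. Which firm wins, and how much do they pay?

Bids ranked: 140 (A) > 112 (D) > 84 (E) > 70 (F) > 47 (C) > 33 (B)
A is highest; pays the fourth-highest bid, €70.

A pays €70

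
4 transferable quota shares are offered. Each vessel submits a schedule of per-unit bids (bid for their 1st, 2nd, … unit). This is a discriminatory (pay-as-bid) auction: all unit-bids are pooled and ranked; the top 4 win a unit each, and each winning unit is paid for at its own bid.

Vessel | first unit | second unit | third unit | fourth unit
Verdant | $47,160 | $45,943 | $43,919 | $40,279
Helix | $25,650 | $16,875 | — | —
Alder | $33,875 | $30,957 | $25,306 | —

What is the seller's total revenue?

Pooled unit-bids ranked (top 4): 47,160 (Verdant-1), 45,943 (Verdant-2), 43,919 (Verdant-3), 40,279 (Verdant-4)
Next rejected bid: $33,875 (not a price — pay-as-bid).
Each winning unit pays its own bid.
Revenue = 47,160 + 45,943 + 43,919 + 40,279 = $177,301.

Total revenue: $177,301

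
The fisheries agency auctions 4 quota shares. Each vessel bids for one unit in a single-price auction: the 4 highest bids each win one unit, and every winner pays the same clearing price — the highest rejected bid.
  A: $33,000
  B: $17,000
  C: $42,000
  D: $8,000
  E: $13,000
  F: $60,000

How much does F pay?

Bids ranked high→low: 60,000 (F), 42,000 (C), 33,000 (A), 17,000 (B), 13,000 (E), 8,000 (D)
The 4 highest are F, C, A, B.
First losing bid is E's $13,000, which sets the uniform price.
F wins → pays $13,000.

F pays $13,000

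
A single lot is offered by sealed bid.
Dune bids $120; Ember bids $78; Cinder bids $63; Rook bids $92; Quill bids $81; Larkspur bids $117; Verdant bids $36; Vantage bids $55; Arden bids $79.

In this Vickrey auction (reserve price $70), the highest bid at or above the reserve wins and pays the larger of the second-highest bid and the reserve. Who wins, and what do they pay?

Dune pays $117

Sorting bids: 120 (Dune) > 117 (Larkspur) > 92 (Rook) > 81 (Quill) > 79 (Arden) > 78 (Ember) > …
Dune has the top bid at or above the reserve ($120).
max(second-highest $117, reserve $70) = $117; the reserve does not bind.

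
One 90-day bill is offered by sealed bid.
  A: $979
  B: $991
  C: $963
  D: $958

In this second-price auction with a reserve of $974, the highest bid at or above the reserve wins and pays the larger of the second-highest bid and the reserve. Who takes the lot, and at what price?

B pays $979

Rule: the highest bid at or above the reserve wins and pays the larger of the second-highest bid and the reserve.
Bids in order: 991 (B) > 979 (A) > 963 (C) > 958 (D)
Highest eligible bid: B at $991.
max(second-highest $979, reserve $974) = $979; the reserve does not bind.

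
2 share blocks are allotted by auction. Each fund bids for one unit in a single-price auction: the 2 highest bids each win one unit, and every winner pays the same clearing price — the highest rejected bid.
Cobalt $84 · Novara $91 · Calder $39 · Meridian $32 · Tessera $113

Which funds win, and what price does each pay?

Ordering the bids: 113 (Tessera), 91 (Novara), 84 (Cobalt), 39 (Calder), …
Winners (2 units): Tessera, Novara.
Clearing price = highest rejected bid = $84.

Tessera, Novara; each pays $84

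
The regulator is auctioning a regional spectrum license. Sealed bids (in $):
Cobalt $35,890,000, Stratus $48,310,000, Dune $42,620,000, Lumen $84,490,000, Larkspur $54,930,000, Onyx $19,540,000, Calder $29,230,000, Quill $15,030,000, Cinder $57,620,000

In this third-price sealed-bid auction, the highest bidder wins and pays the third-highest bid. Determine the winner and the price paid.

Lumen pays $54,930,000

Bids in order: 84,490,000 (Lumen) > 57,620,000 (Cinder) > 54,930,000 (Larkspur) > 48,310,000 (Stratus) > 42,620,000 (Dune) > 35,890,000 (Cobalt) > …
Lumen is highest; pays the third-highest bid, $54,930,000.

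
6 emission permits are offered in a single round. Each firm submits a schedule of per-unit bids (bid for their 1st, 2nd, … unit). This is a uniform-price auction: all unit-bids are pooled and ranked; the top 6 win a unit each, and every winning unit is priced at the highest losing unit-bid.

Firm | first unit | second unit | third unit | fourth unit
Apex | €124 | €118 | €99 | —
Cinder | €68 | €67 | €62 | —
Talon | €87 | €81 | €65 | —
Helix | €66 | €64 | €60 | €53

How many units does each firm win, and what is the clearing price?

Merging the schedules and taking the best 6: 124 (Apex-1), 118 (Apex-2), 99 (Apex-3), 87 (Talon-1), 81 (Talon-2), 68 (Cinder-1)
First bid not allocated: €67.
Allocation: Apex 3, Cinder 1, Talon 2.

Apex 3, Cinder 1, Talon 2; clearing price €67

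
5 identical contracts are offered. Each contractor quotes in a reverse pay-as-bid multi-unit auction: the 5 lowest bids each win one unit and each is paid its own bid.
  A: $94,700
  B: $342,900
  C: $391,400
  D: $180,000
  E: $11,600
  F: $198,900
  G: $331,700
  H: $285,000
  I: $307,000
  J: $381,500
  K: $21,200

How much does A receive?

A is paid $94,700

Ordering the bids: 11,600 (E), 21,200 (K), 94,700 (A), 180,000 (D), 198,900 (F), 285,000 (H), 307,000 (I), …
Winners (5 units): E, K, A, D, F.
A wins → own bid $94,700.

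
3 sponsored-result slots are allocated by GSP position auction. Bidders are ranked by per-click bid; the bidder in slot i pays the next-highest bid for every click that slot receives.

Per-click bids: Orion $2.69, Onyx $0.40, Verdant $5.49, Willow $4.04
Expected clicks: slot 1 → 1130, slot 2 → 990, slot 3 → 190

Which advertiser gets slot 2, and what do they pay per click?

Per-click bids in order: $5.49 (Verdant) > $4.04 (Willow) > $2.69 (Orion) > $0.40 (Onyx)
Slot 2 goes to the second-ranked bidder, Willow, who pays the next bid down: $2.69/click.

Willow; $2.69 per click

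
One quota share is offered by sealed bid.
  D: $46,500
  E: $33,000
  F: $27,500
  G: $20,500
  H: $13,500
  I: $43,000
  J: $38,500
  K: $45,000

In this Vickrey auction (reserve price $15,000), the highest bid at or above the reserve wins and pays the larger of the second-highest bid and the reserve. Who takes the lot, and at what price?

D pays $45,000

Bids in order: 46,500 (D) > 45,000 (K) > 43,000 (I) > 38,500 (J) > 33,000 (E) > 27,500 (F) > …
Highest eligible bid: D at $46,500.
max(second-highest $45,000, reserve $15,000) = $45,000; the reserve does not bind.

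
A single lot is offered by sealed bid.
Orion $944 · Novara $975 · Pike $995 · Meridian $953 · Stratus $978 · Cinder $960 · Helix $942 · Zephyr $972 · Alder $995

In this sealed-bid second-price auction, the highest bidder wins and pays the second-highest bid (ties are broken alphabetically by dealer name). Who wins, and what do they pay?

Bids ranked: 995 (Alder) > 995 (Pike) > 978 (Stratus) > 975 (Novara) > 972 (Zephyr) > 960 (Cinder) > …
Tie at $995 → Alder wins by tie-break.
Alder is highest; pays the second-highest bid, $995.

Alder pays $995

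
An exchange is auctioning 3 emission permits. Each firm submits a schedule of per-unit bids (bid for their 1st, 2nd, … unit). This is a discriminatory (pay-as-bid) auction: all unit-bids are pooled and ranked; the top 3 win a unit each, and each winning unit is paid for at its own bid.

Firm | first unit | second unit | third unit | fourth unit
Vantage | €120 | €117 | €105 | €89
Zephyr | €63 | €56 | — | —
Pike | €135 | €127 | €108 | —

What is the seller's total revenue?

Total revenue: €382

Merging the schedules and taking the best 3: 135 (Pike-1), 127 (Pike-2), 120 (Vantage-1)
Next rejected bid: €117 (not a price — pay-as-bid).
Each winning unit pays its own bid.
Revenue = 135 + 127 + 120 = €382.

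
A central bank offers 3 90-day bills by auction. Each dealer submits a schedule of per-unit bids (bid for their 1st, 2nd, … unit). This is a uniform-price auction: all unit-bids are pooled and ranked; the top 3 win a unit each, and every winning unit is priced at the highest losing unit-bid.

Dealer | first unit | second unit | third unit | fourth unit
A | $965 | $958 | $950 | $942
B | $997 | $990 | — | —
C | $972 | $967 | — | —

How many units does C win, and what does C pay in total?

Merging the schedules and taking the best 3: 997 (B-1), 990 (B-2), 972 (C-1)
First bid not allocated: $967.
C wins 1 unit(s) at $967 each.

C: 1 unit, pays $967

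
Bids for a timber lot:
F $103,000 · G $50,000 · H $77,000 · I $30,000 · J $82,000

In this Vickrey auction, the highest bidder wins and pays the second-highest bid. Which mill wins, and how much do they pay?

F pays $82,000

Vickrey auction: the highest bidder wins and pays the second-highest bid.
Sorting bids: 103,000 (F) > 82,000 (J) > 77,000 (H) > 50,000 (G) > 30,000 (I)
F is highest; pays the second-highest bid, $82,000.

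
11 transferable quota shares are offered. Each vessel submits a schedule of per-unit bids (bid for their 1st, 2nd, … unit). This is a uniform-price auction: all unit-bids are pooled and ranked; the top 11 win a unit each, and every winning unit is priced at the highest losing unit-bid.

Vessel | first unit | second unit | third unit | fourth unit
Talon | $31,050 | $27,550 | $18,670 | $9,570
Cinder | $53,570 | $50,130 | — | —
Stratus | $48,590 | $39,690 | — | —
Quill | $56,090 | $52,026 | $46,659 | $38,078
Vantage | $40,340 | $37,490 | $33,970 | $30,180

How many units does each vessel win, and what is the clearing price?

All unit-bids, highest first — top 11: 56,090 (Quill-1), 53,570 (Cinder-1), 52,026 (Quill-2), 50,130 (Cinder-2), 48,590 (Stratus-1), 46,659 (Quill-3), 40,340 (Vantage-1), 39,690 (Stratus-2), 38,078 (Quill-4), 37,490 (Vantage-2), 33,970 (Vantage-3)
The (k+1)-th unit-bid is $31,050.
Allocation: Cinder 2, Quill 4, Stratus 2, Vantage 3.

Cinder 2, Quill 4, Stratus 2, Vantage 3; clearing price $31,050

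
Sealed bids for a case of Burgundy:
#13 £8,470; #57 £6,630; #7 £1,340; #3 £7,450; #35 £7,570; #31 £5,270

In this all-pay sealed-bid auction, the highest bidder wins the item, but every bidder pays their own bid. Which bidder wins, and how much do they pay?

Sorting bids: 8,470 (#13) > 7,570 (#35) > 7,450 (#3) > 6,630 (#57) > 5,270 (#31) > 1,340 (#7)
#13 wins with the top bid; all bids are sunk regardless.

#13 pays £8,470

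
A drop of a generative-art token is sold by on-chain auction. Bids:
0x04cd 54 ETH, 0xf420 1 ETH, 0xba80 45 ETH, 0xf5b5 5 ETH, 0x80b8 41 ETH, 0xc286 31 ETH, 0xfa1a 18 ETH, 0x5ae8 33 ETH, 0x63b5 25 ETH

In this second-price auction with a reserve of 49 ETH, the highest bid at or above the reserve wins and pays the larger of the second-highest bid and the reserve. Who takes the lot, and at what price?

Sorting bids: 54 (0x04cd) > 45 (0xba80) > 41 (0x80b8) > 33 (0x5ae8) > 31 (0xc286) > 25 (0x63b5) > …
Highest eligible bid: 0x04cd at 54 ETH.
Second-highest bid 45 ETH is below the reserve 49 ETH, so the reserve binds → payment 49 ETH.

0x04cd pays 49 ETH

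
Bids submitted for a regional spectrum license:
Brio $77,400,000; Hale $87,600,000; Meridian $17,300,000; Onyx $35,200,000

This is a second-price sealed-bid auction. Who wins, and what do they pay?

Rule: the highest bidder wins and pays the second-highest bid.
Bids in order: 87,600,000 (Hale) > 77,400,000 (Brio) > 35,200,000 (Onyx) > 17,300,000 (Meridian)
Hale wins with the highest bid; price is set by the runner-up at $77,400,000.

Hale pays $77,400,000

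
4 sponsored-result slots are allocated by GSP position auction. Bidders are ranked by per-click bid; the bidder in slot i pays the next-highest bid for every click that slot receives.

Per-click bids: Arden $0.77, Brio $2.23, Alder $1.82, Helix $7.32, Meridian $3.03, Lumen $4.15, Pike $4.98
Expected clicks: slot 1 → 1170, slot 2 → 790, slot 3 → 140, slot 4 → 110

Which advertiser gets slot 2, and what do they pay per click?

Ranked by bid: $7.32 (Helix) > $4.98 (Pike) > $4.15 (Lumen) > $3.03 (Meridian) > $2.23 (Brio) > …
Slot 2 goes to the second-ranked bidder, Pike, who pays the next bid down: $4.15/click.

Pike; $4.15 per click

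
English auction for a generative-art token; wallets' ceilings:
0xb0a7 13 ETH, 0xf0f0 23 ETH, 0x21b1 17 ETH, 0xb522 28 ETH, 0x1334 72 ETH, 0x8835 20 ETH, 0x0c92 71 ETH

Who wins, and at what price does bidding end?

Sorting limits: 72 (0x1334) > 71 (0x0c92) > 28 (0xb522) > 23 (0xf0f0) > 20 (0x8835) > 17 (0x21b1) > …
Once the price passes 71 ETH, only 0x1334 is left; the hammer falls at 0x0c92's limit of 71 ETH.

0x1334 wins at 71 ETH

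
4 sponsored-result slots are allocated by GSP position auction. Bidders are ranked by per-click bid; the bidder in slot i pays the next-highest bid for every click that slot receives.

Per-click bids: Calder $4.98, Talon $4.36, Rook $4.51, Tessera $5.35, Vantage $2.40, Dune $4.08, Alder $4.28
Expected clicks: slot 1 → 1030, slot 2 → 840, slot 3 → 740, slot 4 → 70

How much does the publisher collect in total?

Ranked by bid: $5.35 (Tessera) > $4.98 (Calder) > $4.51 (Rook) > $4.36 (Talon) > $4.28 (Alder) > …
Slot 1: Tessera pays $4.98 × 1030 = $5129.40
Slot 2: Calder pays $4.51 × 840 = $3788.40
Slot 3: Rook pays $4.36 × 740 = $3226.40
Slot 4: Talon pays $4.28 × 70 = $299.60
Total = $12443.80

Total revenue: $12443.80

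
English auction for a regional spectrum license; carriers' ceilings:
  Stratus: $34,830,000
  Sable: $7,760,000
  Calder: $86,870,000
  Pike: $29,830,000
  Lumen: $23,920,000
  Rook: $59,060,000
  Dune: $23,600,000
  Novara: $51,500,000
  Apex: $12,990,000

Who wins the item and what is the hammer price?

Calder wins at $59,060,000

Limits ranked: 86,870,000 (Calder) > 59,060,000 (Rook) > 51,500,000 (Novara) > 34,830,000 (Stratus) > 29,830,000 (Pike) > 23,920,000 (Lumen) > …
Once the price passes $59,060,000, only Calder is left; the hammer falls at Rook's limit of $59,060,000.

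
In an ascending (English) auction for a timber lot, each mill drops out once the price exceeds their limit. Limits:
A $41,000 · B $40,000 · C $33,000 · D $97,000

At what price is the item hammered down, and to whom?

D wins at $41,000

Ascending (English) auction: the price rises until one bidder remains; the winner pays the price at which the last rival dropped out.
Limits in order: 97,000 (D) > 41,000 (A) > 40,000 (B) > 33,000 (C)
A is the last rival to drop out, at $41,000; D remains and wins at that price.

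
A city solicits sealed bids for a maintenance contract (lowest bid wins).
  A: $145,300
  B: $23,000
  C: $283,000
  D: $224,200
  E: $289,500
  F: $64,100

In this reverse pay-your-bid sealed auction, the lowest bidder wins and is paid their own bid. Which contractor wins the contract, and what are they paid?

B is paid $23,000

Bids ranked: 23,000 (B) < 64,100 (F) < 145,300 (A) < 224,200 (D) < 283,000 (C) < 289,500 (E)
B is lowest → is paid own bid, $23,000.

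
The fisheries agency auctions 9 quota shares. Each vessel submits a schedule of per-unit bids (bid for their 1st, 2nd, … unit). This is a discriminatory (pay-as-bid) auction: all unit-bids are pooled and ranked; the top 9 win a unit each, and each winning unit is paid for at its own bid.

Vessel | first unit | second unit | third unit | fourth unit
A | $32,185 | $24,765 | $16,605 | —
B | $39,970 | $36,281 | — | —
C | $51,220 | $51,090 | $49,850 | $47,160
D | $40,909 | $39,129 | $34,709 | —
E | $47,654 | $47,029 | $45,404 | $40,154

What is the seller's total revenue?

All unit-bids, highest first — top 9: 51,220 (C-1), 51,090 (C-2), 49,850 (C-3), 47,654 (E-1), 47,160 (C-4), 47,029 (E-2), 45,404 (E-3), 40,909 (D-1), 40,154 (E-4)
Next rejected bid: $39,970 (not a price — pay-as-bid).
Each winning unit pays its own bid.
Revenue = 51,220 + 51,090 + 49,850 + 47,654 + 47,160 + 47,029 + 45,404 + 40,909 + 40,154 = $420,470.

Total revenue: $420,470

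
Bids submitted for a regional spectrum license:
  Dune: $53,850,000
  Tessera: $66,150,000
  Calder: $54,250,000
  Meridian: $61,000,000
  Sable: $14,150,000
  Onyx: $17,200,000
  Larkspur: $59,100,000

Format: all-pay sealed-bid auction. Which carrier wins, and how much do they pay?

Bids ranked: 66,150,000 (Tessera) > 61,000,000 (Meridian) > 59,100,000 (Larkspur) > 54,250,000 (Calder) > 53,850,000 (Dune) > 17,200,000 (Onyx) > …
Tessera is highest and takes the item; every bidder forfeits their bid.

Tessera pays $66,150,000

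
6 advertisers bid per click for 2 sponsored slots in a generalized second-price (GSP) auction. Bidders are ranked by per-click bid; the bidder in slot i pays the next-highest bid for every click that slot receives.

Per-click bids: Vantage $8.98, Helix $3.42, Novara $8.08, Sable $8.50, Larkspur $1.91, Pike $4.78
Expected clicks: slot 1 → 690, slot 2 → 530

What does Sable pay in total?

Per-click bids in order: $8.98 (Vantage) > $8.50 (Sable) > $8.08 (Novara) > …
Sable holds slot 2 → pays next bid $8.08 × 530 clicks = $4282.40.

Sable pays $4282.40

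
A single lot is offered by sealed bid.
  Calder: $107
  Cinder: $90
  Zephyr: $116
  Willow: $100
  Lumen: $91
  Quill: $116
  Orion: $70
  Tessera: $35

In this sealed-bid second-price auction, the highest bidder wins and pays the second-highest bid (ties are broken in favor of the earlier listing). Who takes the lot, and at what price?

Zephyr pays $116

Sorting bids: 116 (Zephyr) > 116 (Quill) > 107 (Calder) > 100 (Willow) > 91 (Lumen) > 90 (Cinder) > …
Tie at $116 → Zephyr wins by tie-break.
Second-price: Zephyr pays Quill's bid of $116.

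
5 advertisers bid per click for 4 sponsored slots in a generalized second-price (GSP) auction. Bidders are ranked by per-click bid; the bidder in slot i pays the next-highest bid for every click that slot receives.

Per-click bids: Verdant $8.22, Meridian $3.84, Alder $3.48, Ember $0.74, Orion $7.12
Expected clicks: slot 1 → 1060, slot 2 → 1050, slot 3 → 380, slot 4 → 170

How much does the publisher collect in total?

Total revenue: $13027.40

Sorting advertisers: $8.22 (Verdant) > $7.12 (Orion) > $3.84 (Meridian) > $3.48 (Alder) > $0.74 (Ember)
Slot 1: Verdant pays $7.12 × 1060 = $7547.20
Slot 2: Orion pays $3.84 × 1050 = $4032.00
Slot 3: Meridian pays $3.48 × 380 = $1322.40
Slot 4: Alder pays $0.74 × 170 = $125.80
Total = $13027.40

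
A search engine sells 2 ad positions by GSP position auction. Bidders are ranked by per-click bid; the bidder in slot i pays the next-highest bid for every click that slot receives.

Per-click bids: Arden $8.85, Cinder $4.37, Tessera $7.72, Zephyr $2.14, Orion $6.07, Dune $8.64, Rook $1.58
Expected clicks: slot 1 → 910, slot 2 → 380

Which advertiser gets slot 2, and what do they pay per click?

Dune; $7.72 per click

Sorting advertisers: $8.85 (Arden) > $8.64 (Dune) > $7.72 (Tessera) > …
Slot 2 goes to the second-ranked bidder, Dune, who pays the next bid down: $7.72/click.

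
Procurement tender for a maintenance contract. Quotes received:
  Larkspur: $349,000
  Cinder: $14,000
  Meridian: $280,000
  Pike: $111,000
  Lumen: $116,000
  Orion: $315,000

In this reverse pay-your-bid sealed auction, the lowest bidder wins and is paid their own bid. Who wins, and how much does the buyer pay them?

Cinder is paid $14,000

Bids in order: 14,000 (Cinder) < 111,000 (Pike) < 116,000 (Lumen) < 280,000 (Meridian) < 315,000 (Orion) < 349,000 (Larkspur)
Cinder is lowest → is paid own bid, $14,000.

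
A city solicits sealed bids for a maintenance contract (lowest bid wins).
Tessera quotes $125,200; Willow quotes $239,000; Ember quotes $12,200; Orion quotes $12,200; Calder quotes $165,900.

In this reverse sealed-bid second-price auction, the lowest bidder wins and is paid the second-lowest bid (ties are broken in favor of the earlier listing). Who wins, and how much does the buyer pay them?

Ember is paid $12,200

Bids in order: 12,200 (Ember) < 12,200 (Orion) < 125,200 (Tessera) < 165,900 (Calder) < 239,000 (Willow)
Tie at $12,200 → Ember wins by tie-break.
Ember is lowest; is paid the second-lowest bid, $12,200.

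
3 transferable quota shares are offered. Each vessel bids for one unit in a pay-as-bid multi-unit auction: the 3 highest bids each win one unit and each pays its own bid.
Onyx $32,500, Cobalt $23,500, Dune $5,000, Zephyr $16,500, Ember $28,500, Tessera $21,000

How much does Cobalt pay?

Ordering the bids: 32,500 (Onyx), 28,500 (Ember), 23,500 (Cobalt), 21,000 (Tessera), 16,500 (Zephyr), …
Top 3: Onyx, Ember, Cobalt.
Cobalt wins → own bid $23,500.

Cobalt pays $23,500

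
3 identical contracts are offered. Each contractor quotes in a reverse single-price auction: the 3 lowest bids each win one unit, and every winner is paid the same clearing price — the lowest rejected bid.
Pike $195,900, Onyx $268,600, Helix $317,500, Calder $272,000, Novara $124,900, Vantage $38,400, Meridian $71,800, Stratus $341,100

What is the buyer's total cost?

Bids ranked low→high: 38,400 (Vantage), 71,800 (Meridian), 124,900 (Novara), 195,900 (Pike), 268,600 (Onyx), …
The 3 lowest are Vantage, Meridian, Novara.
Clearing price = lowest rejected bid = $195,900.
Total cost = 3 × $195,900 = $587,700.

Total cost: $587,700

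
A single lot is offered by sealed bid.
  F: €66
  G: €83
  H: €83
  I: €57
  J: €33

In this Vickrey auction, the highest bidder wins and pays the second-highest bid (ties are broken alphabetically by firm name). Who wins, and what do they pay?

G pays €83

Rule: the highest bidder wins and pays the second-highest bid.
Sorting bids: 83 (G) > 83 (H) > 66 (F) > 57 (I) > 33 (J)
Tie at €83 → G wins by tie-break.
G wins with the highest bid; price is set by the runner-up at €83.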